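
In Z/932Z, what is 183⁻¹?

By the extended Euclidean algorithm:
932 = 5·183 + 17
183 = 10·17 + 13
17 = 1·13 + 4
13 = 3·4 + 1
4 = 4·1 + 0
gcd(183, 932) = 1, so the inverse exists.
Bézout: 1 = −43·932 + 219·183.
So 183⁻¹ ≡ 219 (mod 932).

219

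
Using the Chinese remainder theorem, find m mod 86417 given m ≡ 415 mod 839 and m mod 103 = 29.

76764

839⁻¹ mod 103: 839*55 ≡ 1 (mod 103), so 839⁻¹ ≡ 55.
m = 415 + 839*((29 − 415)*55 mod 103) = 415 + 839*91 = 76764.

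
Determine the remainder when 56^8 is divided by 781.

430

56^1 ≡ 56 (mod 781)
56^2 ≡ 56^2 = 3136 ≡ 12 (mod 781)
56^4 ≡ 12^2 = 144 (mod 781)
56^8 ≡ 144^2 = 20736 ≡ 430 (mod 781)
So 56^8 ≡ 430 (mod 781).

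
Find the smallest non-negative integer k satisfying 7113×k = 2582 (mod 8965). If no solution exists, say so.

gcd(7113, 8965) = 1, so a unique solution mod 8965 exists.
7113⁻¹ ≡ 547 (mod 8965).
k ≡ 547×2582 ≡ 4849 (mod 8965).

4849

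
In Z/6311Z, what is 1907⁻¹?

3455

6311 = 3·1907 + 590
1907 = 3·590 + 137
590 = 4·137 + 42
137 = 3·42 + 11
42 = 3·11 + 9
11 = 1·9 + 2
9 = 4·2 + 1
2 = 2·1 + 0
gcd(1907, 6311) = 1, so the inverse exists.
Bézout: 1 = 863·6311 − 2856·1907.
So 1907⁻¹ ≡ −2856 ≡ 3455 (mod 6311).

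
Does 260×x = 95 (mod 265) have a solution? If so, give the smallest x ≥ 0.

gcd(260, 265) = 5, and 5 | 95, so solutions exist.
Divide through by 5: 52×x ≡ 19 (mod 53).
52⁻¹ ≡ 52 (mod 53).
x ≡ 52×19 ≡ 34 (mod 53).
The smallest non-negative solution is x = 34.

34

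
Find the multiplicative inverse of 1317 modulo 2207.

429

By the extended Euclidean algorithm:
2207 = 1*1317 + 890
1317 = 1*890 + 427
890 = 2*427 + 36
427 = 11*36 + 31
36 = 1*31 + 5
31 = 6*5 + 1
5 = 5*1 + 0
gcd(1317, 2207) = 1, so the inverse exists.
Back-substitute for 1:
1 = 1*31 − 6*5
  = −6*36 + 7*31
  = 7*427 − 83*36
  = −83*890 + 173*427
  = 173*1317 − 256*890
  = −256*2207 + 429*1317
So 1317⁻¹ ≡ 429 (mod 2207).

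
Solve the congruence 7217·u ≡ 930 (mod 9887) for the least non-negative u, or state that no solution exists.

gcd(7217, 9887) = 1, so a unique solution mod 9887 exists.
7217⁻¹ ≡ 8528 (mod 9887).
u ≡ 8528·930 ≡ 1666 (mod 9887).

1666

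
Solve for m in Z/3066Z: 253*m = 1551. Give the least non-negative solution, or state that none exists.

gcd(253, 3066) = 1, so a unique solution mod 3066 exists.
253⁻¹ ≡ 715 (mod 3066).
m ≡ 715*1551 ≡ 2139 (mod 3066).

2139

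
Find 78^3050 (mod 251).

113

3050 in binary is 101111101010, i.e. 3050 = 2048 + 512 + 256 + 128 + 64 + 32 + 8 + 2.
78^1 ≡ 78 (mod 251)
78^2 ≡ 78^2 = 6084 ≡ 60 (mod 251)
78^4 ≡ 60^2 = 3600 ≡ 86 (mod 251)
78^8 ≡ 86^2 = 7396 ≡ 117 (mod 251)
78^16 ≡ 117^2 = 13689 ≡ 135 (mod 251)
78^32 ≡ 135^2 = 18225 ≡ 153 (mod 251)
78^64 ≡ 153^2 = 23409 ≡ 66 (mod 251)
78^128 ≡ 66^2 = 4356 ≡ 89 (mod 251)
78^256 ≡ 89^2 = 7921 ≡ 140 (mod 251)
78^512 ≡ 140^2 = 19600 ≡ 22 (mod 251)
78^1024 ≡ 22^2 = 484 ≡ 233 (mod 251)
78^2048 ≡ 233^2 = 54289 ≡ 73 (mod 251)
78^3050 = 78^2048 · 78^512 · 78^256 · 78^128 · 78^64 · 78^32 · 78^8 · 78^2 ≡ 73 · 22 · 140 · 89 · 66 · 153 · 117 · 60 (mod 251).
Accumulate the product:
73 · 22 = 1606 ≡ 100
100 · 140 = 14000 ≡ 195
195 · 89 = 17355 ≡ 36
36 · 66 = 2376 ≡ 117
117 · 153 = 17901 ≡ 80
80 · 117 = 9360 ≡ 73
73 · 60 = 4380 ≡ 113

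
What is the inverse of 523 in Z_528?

211

528 = 1·523 + 5
523 = 104·5 + 3
5 = 1·3 + 2
3 = 1·2 + 1
2 = 2·1 + 0
gcd(523, 528) = 1, so the inverse exists.
Back-substitute for 1:
1 = 1·3 − 1·2
  = −1·5 + 2·3
  = 2·523 − 209·5
  = −209·528 + 211·523
So 523⁻¹ ≡ 211 (mod 528).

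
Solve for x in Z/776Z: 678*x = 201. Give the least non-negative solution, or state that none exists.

gcd(678, 776) = 2, and 2 does not divide 201.
So the congruence has no solution.

no solution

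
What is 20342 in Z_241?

98

20342 = 84×241 + 98, so 20342 ≡ 98 (mod 241).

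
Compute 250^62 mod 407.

Compute successive squares:
62 in binary is 111110, i.e. 62 = 32 + 16 + 8 + 4 + 2.
250^1 ≡ 250 (mod 407)
250^2 ≡ 250^2 = 62500 ≡ 229 (mod 407)
250^4 ≡ 229^2 = 52441 ≡ 345 (mod 407)
250^8 ≡ 345^2 = 119025 ≡ 181 (mod 407)
250^16 ≡ 181^2 = 32761 ≡ 201 (mod 407)
250^32 ≡ 201^2 = 40401 ≡ 108 (mod 407)
250^62 = 250^32 × 250^16 × 250^8 × 250^4 × 250^2 ≡ 108 × 201 × 181 × 345 × 229 (mod 407).
Accumulate the product:
108 × 201 = 21708 ≡ 137
137 × 181 = 24797 ≡ 377
377 × 345 = 130065 ≡ 232
232 × 229 = 53128 ≡ 218

218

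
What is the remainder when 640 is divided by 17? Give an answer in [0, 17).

11

640 = 37×17 + 11, so 640 ≡ 11 (mod 17).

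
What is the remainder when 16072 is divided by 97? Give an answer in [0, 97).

16072 = 165×97 + 67, so 16072 ≡ 67 (mod 97).

67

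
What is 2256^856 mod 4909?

522

2256^1 ≡ 2256 (mod 4909)
2256^2 ≡ 2256^2 = 5089536 ≡ 3812 (mod 4909)
2256^4 ≡ 3812^2 = 14531344 ≡ 704 (mod 4909)
2256^8 ≡ 704^2 = 495616 ≡ 4716 (mod 4909)
2256^16 ≡ 4716^2 = 22240656 ≡ 2886 (mod 4909)
2256^32 ≡ 2886^2 = 8328996 ≡ 3332 (mod 4909)
2256^64 ≡ 3332^2 = 11102224 ≡ 2975 (mod 4909)
2256^128 ≡ 2975^2 = 8850625 ≡ 4607 (mod 4909)
2256^256 ≡ 4607^2 = 21224449 ≡ 2842 (mod 4909)
2256^512 ≡ 2842^2 = 8076964 ≡ 1659 (mod 4909)
2256^856 = 2256^512 * 2256^256 * 2256^64 * 2256^16 * 2256^8 ≡ 1659 * 2842 * 2975 * 2886 * 4716 (mod 4909).
Accumulate the product:
1659 * 2842 = 4714878 ≡ 2238
2238 * 2975 = 6658050 ≡ 1446
1446 * 2886 = 4173156 ≡ 506
506 * 4716 = 2386296 ≡ 522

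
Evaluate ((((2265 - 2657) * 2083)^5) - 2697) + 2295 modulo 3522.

52

2265 - 2657 = -392 ≡ 3130 (mod 3522)
3130 * 2083 = 6519790 ≡ 568 (mod 3522)
(568)^5 ≡ 454 (mod 3522)
454 - 2697 = -2243 ≡ 1279 (mod 3522)
1279 + 2295 = 3574 ≡ 52 (mod 3522)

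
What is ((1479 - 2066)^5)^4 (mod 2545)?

1479 - 2066 = -587 ≡ 1958 (mod 2545)
(1958)^5 ≡ 373 (mod 2545)
(373)^4 ≡ 571 (mod 2545)

571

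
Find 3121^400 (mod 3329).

By square-and-multiply:
400 in binary is 110010000, i.e. 400 = 256 + 128 + 16.
3121^1 ≡ 3121 (mod 3329)
3121^2 ≡ 3121^2 = 9740641 ≡ 3316 (mod 3329)
3121^4 ≡ 3316^2 = 10995856 ≡ 169 (mod 3329)
3121^8 ≡ 169^2 = 28561 ≡ 1929 (mod 3329)
3121^16 ≡ 1929^2 = 3721041 ≡ 2548 (mod 3329)
3121^32 ≡ 2548^2 = 6492304 ≡ 754 (mod 3329)
3121^64 ≡ 754^2 = 568516 ≡ 2586 (mod 3329)
3121^128 ≡ 2586^2 = 6687396 ≡ 2764 (mod 3329)
3121^256 ≡ 2764^2 = 7639696 ≡ 2970 (mod 3329)
3121^400 = 3121^256 × 3121^128 × 3121^16 ≡ 2970 × 2764 × 2548 (mod 3329).
Accumulate the product:
2970 × 2764 = 8209080 ≡ 3095
3095 × 2548 = 7886060 ≡ 2988

2988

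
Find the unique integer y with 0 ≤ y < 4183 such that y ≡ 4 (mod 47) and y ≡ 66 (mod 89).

47⁻¹ mod 89: 47*36 ≡ 1 (mod 89), so 47⁻¹ ≡ 36.
y = 4 + 47*((66 − 4)*36 mod 89) = 4 + 47*7 = 333.
Check: 333 mod 47 = 4, 333 mod 89 = 66. ✓

333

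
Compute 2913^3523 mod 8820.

4257

3523 in binary is 110111000011, i.e. 3523 = 2048 + 1024 + 256 + 128 + 64 + 2 + 1.
2913^1 ≡ 2913 (mod 8820)
2913^2 ≡ 2913^2 = 8485569 ≡ 729 (mod 8820)
2913^4 ≡ 729^2 = 531441 ≡ 2241 (mod 8820)
2913^8 ≡ 2241^2 = 5022081 ≡ 3501 (mod 8820)
2913^16 ≡ 3501^2 = 12257001 ≡ 6021 (mod 8820)
2913^32 ≡ 6021^2 = 36252441 ≡ 2241 (mod 8820)
2913^64 ≡ 2241^2 = 5022081 ≡ 3501 (mod 8820)
2913^128 ≡ 3501^2 = 12257001 ≡ 6021 (mod 8820)
2913^256 ≡ 6021^2 = 36252441 ≡ 2241 (mod 8820)
2913^512 ≡ 2241^2 = 5022081 ≡ 3501 (mod 8820)
2913^1024 ≡ 3501^2 = 12257001 ≡ 6021 (mod 8820)
2913^2048 ≡ 6021^2 = 36252441 ≡ 2241 (mod 8820)
2913^3523 = 2913^2048 * 2913^1024 * 2913^256 * 2913^128 * 2913^64 * 2913^2 * 2913^1 ≡ 2241 * 6021 * 2241 * 6021 * 3501 * 729 * 2913 (mod 8820).
Accumulate the product:
2241 * 6021 = 13493061 ≡ 7281
7281 * 2241 = 16316721 ≡ 8541
8541 * 6021 = 51425361 ≡ 4761
4761 * 3501 = 16668261 ≡ 7281
7281 * 729 = 5307849 ≡ 7029
7029 * 2913 = 20475477 ≡ 4257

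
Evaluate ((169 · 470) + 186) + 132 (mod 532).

169 · 470 = 79430 ≡ 162 (mod 532)
162 + 186 = 348
348 + 132 = 480

480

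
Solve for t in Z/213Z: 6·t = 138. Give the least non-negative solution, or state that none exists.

gcd(6, 213) = 3, and 3 | 138, so solutions exist.
Divide through by 3: 2·t mod 71 = 46.
2⁻¹ ≡ 36 (mod 71).
t ≡ 36·46 ≡ 23 (mod 71).
The smallest non-negative solution is t = 23.

23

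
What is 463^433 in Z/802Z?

363

463^1 ≡ 463 (mod 802)
463^2 ≡ 463^2 = 214369 ≡ 235 (mod 802)
463^4 ≡ 235^2 = 55225 ≡ 689 (mod 802)
463^8 ≡ 689^2 = 474721 ≡ 739 (mod 802)
463^16 ≡ 739^2 = 546121 ≡ 761 (mod 802)
463^32 ≡ 761^2 = 579121 ≡ 77 (mod 802)
463^64 ≡ 77^2 = 5929 ≡ 315 (mod 802)
463^128 ≡ 315^2 = 99225 ≡ 579 (mod 802)
463^256 ≡ 579^2 = 335241 ≡ 5 (mod 802)
463^433 = 463^256 * 463^128 * 463^32 * 463^16 * 463^1 ≡ 5 * 579 * 77 * 761 * 463 (mod 802).
Accumulate the product:
5 * 579 = 2895 ≡ 489
489 * 77 = 37653 ≡ 761
761 * 761 = 579121 ≡ 77
77 * 463 = 35651 ≡ 363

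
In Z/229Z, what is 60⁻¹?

42

229 = 3×60 + 49
60 = 1×49 + 11
49 = 4×11 + 5
11 = 2×5 + 1
5 = 5×1 + 0
gcd(60, 229) = 1, so the inverse exists.
Bézout: 1 = −11×229 + 42×60.
So 60⁻¹ ≡ 42 (mod 229).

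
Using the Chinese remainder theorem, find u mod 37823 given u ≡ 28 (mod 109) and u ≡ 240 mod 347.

11691

109⁻¹ mod 347: 109·156 ≡ 1 (mod 347), so 109⁻¹ ≡ 156.
u = 28 + 109·((240 − 28)·156 mod 347) = 28 + 109·107 = 11691.
Check: 11691 mod 109 = 28, 11691 mod 347 = 240. ✓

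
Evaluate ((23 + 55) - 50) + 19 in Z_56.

47

23 + 55 = 78 ≡ 22 (mod 56)
22 - 50 = -28 ≡ 28 (mod 56)
28 + 19 = 47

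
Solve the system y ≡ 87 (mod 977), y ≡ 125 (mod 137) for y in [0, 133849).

61638

977⁻¹ mod 137: 977*99 ≡ 1 (mod 137), so 977⁻¹ ≡ 99.
y = 87 + 977*((125 − 87)*99 mod 137) = 87 + 977*63 = 61638.
Check: 61638 mod 977 = 87, 61638 mod 137 = 125. ✓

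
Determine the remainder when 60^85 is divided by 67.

85 in binary is 1010101, i.e. 85 = 64 + 16 + 4 + 1.
60^1 ≡ 60 (mod 67)
60^2 ≡ 60^2 = 3600 ≡ 49 (mod 67)
60^4 ≡ 49^2 = 2401 ≡ 56 (mod 67)
60^8 ≡ 56^2 = 3136 ≡ 54 (mod 67)
60^16 ≡ 54^2 = 2916 ≡ 35 (mod 67)
60^32 ≡ 35^2 = 1225 ≡ 19 (mod 67)
60^64 ≡ 19^2 = 361 ≡ 26 (mod 67)
60^85 = 60^64 × 60^16 × 60^4 × 60^1 ≡ 26 × 35 × 56 × 60 (mod 67).
Accumulate the product:
26 × 35 = 910 ≡ 39
39 × 56 = 2184 ≡ 40
40 × 60 = 2400 ≡ 55

55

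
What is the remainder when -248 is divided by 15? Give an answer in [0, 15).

7

-248 = -17·15 + 7, so -248 ≡ 7 (mod 15).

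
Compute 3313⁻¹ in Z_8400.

Apply the Euclidean algorithm and back-substitute:
8400 = 2*3313 + 1774
3313 = 1*1774 + 1539
1774 = 1*1539 + 235
1539 = 6*235 + 129
235 = 1*129 + 106
129 = 1*106 + 23
106 = 4*23 + 14
23 = 1*14 + 9
14 = 1*9 + 5
9 = 1*5 + 4
5 = 1*4 + 1
4 = 4*1 + 0
gcd(3313, 8400) = 1, so the inverse exists.
Back-substitute for 1:
1 = 1*5 − 1*4
  = −1*9 + 2*5
  = 2*14 − 3*9
  = −3*23 + 5*14
  = 5*106 − 23*23
  = −23*129 + 28*106
  = 28*235 − 51*129
  = −51*1539 + 334*235
  = 334*1774 − 385*1539
  = −385*3313 + 719*1774
  = 719*8400 − 1823*3313
So 3313⁻¹ ≡ −1823 ≡ 6577 (mod 8400).

6577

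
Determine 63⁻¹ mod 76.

Apply the Euclidean algorithm and back-substitute:
76 = 1×63 + 13
63 = 4×13 + 11
13 = 1×11 + 2
11 = 5×2 + 1
2 = 2×1 + 0
gcd(63, 76) = 1, so the inverse exists.
Back-substitute for 1:
1 = 1×11 − 5×2
  = −5×13 + 6×11
  = 6×63 − 29×13
  = −29×76 + 35×63
So 63⁻¹ ≡ 35 (mod 76).

35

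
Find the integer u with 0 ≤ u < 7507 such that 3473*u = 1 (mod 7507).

2596

Apply the Euclidean algorithm and back-substitute:
7507 = 2×3473 + 561
3473 = 6×561 + 107
561 = 5×107 + 26
107 = 4×26 + 3
26 = 8×3 + 2
3 = 1×2 + 1
2 = 2×1 + 0
gcd(3473, 7507) = 1, so the inverse exists.
Bézout: 1 = −1201×7507 + 2596×3473.
So 3473⁻¹ ≡ 2596 (mod 7507).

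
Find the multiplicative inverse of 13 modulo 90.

7

90 = 6*13 + 12
13 = 1*12 + 1
12 = 12*1 + 0
gcd(13, 90) = 1, so the inverse exists.
Back-substitute for 1:
1 = 1*13 − 1*12
  = −1*90 + 7*13
So 13⁻¹ ≡ 7 (mod 90).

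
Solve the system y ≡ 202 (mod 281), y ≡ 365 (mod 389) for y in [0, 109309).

59493

281⁻¹ mod 389: 281*18 ≡ 1 (mod 389), so 281⁻¹ ≡ 18.
y = 202 + 281*((365 − 202)*18 mod 389) = 202 + 281*211 = 59493.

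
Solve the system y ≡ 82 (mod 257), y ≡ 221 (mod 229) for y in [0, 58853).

37090

257⁻¹ mod 229: 257×90 ≡ 1 (mod 229), so 257⁻¹ ≡ 90.
y = 82 + 257×((221 − 82)×90 mod 229) = 82 + 257×144 = 37090.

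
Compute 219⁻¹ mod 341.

109

Apply the Euclidean algorithm and back-substitute:
341 = 1·219 + 122
219 = 1·122 + 97
122 = 1·97 + 25
97 = 3·25 + 22
25 = 1·22 + 3
22 = 7·3 + 1
3 = 3·1 + 0
gcd(219, 341) = 1, so the inverse exists.
Bézout: 1 = −70·341 + 109·219.
So 219⁻¹ ≡ 109 (mod 341).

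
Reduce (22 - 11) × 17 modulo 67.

53

22 - 11 = 11
11 × 17 = 187 ≡ 53 (mod 67)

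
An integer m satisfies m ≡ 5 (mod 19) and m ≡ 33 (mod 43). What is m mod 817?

19⁻¹ mod 43: 19×34 ≡ 1 (mod 43), so 19⁻¹ ≡ 34.
m = 5 + 19×((33 − 5)×34 mod 43) = 5 + 19×6 = 119.

119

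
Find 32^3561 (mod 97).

85

By square-and-multiply:
32^1 ≡ 32 (mod 97)
32^2 ≡ 32^2 = 1024 ≡ 54 (mod 97)
32^4 ≡ 54^2 = 2916 ≡ 6 (mod 97)
32^8 ≡ 6^2 = 36 (mod 97)
32^16 ≡ 36^2 = 1296 ≡ 35 (mod 97)
32^32 ≡ 35^2 = 1225 ≡ 61 (mod 97)
32^64 ≡ 61^2 = 3721 ≡ 35 (mod 97)
32^128 ≡ 35^2 = 1225 ≡ 61 (mod 97)
32^256 ≡ 61^2 = 3721 ≡ 35 (mod 97)
32^512 ≡ 35^2 = 1225 ≡ 61 (mod 97)
32^1024 ≡ 61^2 = 3721 ≡ 35 (mod 97)
32^2048 ≡ 35^2 = 1225 ≡ 61 (mod 97)
32^3561 = 32^2048 × 32^1024 × 32^256 × 32^128 × 32^64 × 32^32 × 32^8 × 32^1 ≡ 61 × 35 × 35 × 61 × 35 × 61 × 36 × 32 (mod 97).
Accumulate the product:
61 × 35 = 2135 ≡ 1
1 × 35 = 35
35 × 61 = 2135 ≡ 1
1 × 35 = 35
35 × 61 = 2135 ≡ 1
1 × 36 = 36
36 × 32 = 1152 ≡ 85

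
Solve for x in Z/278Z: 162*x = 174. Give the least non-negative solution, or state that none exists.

68

gcd(162, 278) = 2, and 2 | 174, so solutions exist.
Divide through by 2: 81*x ≡ 87 mod 139.
81⁻¹ ≡ 127 (mod 139).
x ≡ 127*87 ≡ 68 (mod 139).
The smallest non-negative solution is x = 68.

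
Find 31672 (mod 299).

31672 = 105×299 + 277, so 31672 ≡ 277 (mod 299).

277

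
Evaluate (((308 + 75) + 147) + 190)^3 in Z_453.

308 + 75 = 383
383 + 147 = 530 ≡ 77 (mod 453)
77 + 190 = 267
(267)^3 ≡ 9 (mod 453)

9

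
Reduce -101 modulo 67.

-101 = -2*67 + 33, so -101 ≡ 33 (mod 67).

33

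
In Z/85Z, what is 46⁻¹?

Run the extended Euclidean algorithm:
85 = 1×46 + 39
46 = 1×39 + 7
39 = 5×7 + 4
7 = 1×4 + 3
4 = 1×3 + 1
3 = 3×1 + 0
gcd(46, 85) = 1, so the inverse exists.
Back-substitute for 1:
1 = 1×4 − 1×3
  = −1×7 + 2×4
  = 2×39 − 11×7
  = −11×46 + 13×39
  = 13×85 − 24×46
So 46⁻¹ ≡ −24 ≡ 61 (mod 85).

61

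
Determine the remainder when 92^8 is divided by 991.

908

92^1 ≡ 92 (mod 991)
92^2 ≡ 92^2 = 8464 ≡ 536 (mod 991)
92^4 ≡ 536^2 = 287296 ≡ 897 (mod 991)
92^8 ≡ 897^2 = 804609 ≡ 908 (mod 991)
So 92^8 ≡ 908 (mod 991).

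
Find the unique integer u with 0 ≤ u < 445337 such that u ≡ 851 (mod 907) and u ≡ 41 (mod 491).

99714

907⁻¹ mod 491: 907×72 ≡ 1 (mod 491), so 907⁻¹ ≡ 72.
u = 851 + 907×((41 − 851)×72 mod 491) = 851 + 907×109 = 99714.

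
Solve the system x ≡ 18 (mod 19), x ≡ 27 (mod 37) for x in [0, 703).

360

19⁻¹ mod 37: 19×2 ≡ 1 (mod 37), so 19⁻¹ ≡ 2.
x = 18 + 19×((27 − 18)×2 mod 37) = 18 + 19×18 = 360.
Check: 360 mod 19 = 18, 360 mod 37 = 27. ✓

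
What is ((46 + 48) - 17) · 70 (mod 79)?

18

46 + 48 = 94 ≡ 15 (mod 79)
15 - 17 = -2 ≡ 77 (mod 79)
77 · 70 = 5390 ≡ 18 (mod 79)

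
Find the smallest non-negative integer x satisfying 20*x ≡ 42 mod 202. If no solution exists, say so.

gcd(20, 202) = 2, and 2 | 42, so solutions exist.
Divide through by 2: 10*x = 21 (mod 101).
10⁻¹ ≡ 91 (mod 101).
x ≡ 91*21 ≡ 93 (mod 101).
The smallest non-negative solution is x = 93.

93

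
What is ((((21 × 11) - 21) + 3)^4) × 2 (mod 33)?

21 × 11 = 231 ≡ 0 (mod 33)
0 - 21 = -21 ≡ 12 (mod 33)
12 + 3 = 15
(15)^4 ≡ 3 (mod 33)
3 × 2 = 6

6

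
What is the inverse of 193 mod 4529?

352

4529 = 23·193 + 90
193 = 2·90 + 13
90 = 6·13 + 12
13 = 1·12 + 1
12 = 12·1 + 0
gcd(193, 4529) = 1, so the inverse exists.
Bézout: 1 = −15·4529 + 352·193.
So 193⁻¹ ≡ 352 (mod 4529).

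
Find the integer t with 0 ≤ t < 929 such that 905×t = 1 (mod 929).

658

Run the extended Euclidean algorithm:
929 = 1*905 + 24
905 = 37*24 + 17
24 = 1*17 + 7
17 = 2*7 + 3
7 = 2*3 + 1
3 = 3*1 + 0
gcd(905, 929) = 1, so the inverse exists.
Back-substitute for 1:
1 = 1*7 − 2*3
  = −2*17 + 5*7
  = 5*24 − 7*17
  = −7*905 + 264*24
  = 264*929 − 271*905
So 905⁻¹ ≡ −271 ≡ 658 (mod 929).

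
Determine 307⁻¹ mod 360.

163

Run the extended Euclidean algorithm:
360 = 1×307 + 53
307 = 5×53 + 42
53 = 1×42 + 11
42 = 3×11 + 9
11 = 1×9 + 2
9 = 4×2 + 1
2 = 2×1 + 0
gcd(307, 360) = 1, so the inverse exists.
Bézout: 1 = −139×360 + 163×307.
So 307⁻¹ ≡ 163 (mod 360).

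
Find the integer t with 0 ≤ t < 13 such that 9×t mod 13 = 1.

3

Run the extended Euclidean algorithm:
13 = 1×9 + 4
9 = 2×4 + 1
4 = 4×1 + 0
gcd(9, 13) = 1, so the inverse exists.
Back-substitute for 1:
1 = 1×9 − 2×4
  = −2×13 + 3×9
So 9⁻¹ ≡ 3 (mod 13).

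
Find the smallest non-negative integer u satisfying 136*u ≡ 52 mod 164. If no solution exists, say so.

4

gcd(136, 164) = 4, and 4 | 52, so solutions exist.
Divide through by 4: 34*u ≡ 13 (mod 41).
34⁻¹ ≡ 35 (mod 41).
u ≡ 35*13 ≡ 4 (mod 41).
The smallest non-negative solution is u = 4.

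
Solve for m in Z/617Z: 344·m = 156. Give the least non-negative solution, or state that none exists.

gcd(344, 617) = 1, so a unique solution mod 617 exists.
344⁻¹ ≡ 113 (mod 617).
m ≡ 113·156 ≡ 352 (mod 617).

352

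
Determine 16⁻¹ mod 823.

823 = 51×16 + 7
16 = 2×7 + 2
7 = 3×2 + 1
2 = 2×1 + 0
gcd(16, 823) = 1, so the inverse exists.
Bézout: 1 = 7×823 − 360×16.
So 16⁻¹ ≡ −360 ≡ 463 (mod 823).

463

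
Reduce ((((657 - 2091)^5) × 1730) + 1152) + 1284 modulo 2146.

872

657 - 2091 = -1434 ≡ 712 (mod 2146)
(712)^5 ≡ 922 (mod 2146)
922 × 1730 = 1595060 ≡ 582 (mod 2146)
582 + 1152 = 1734
1734 + 1284 = 3018 ≡ 872 (mod 2146)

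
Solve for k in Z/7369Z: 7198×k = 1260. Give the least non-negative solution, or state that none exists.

gcd(7198, 7369) = 1, so a unique solution mod 7369 exists.
7198⁻¹ ≡ 5990 (mod 7369).
k ≡ 5990×1260 ≡ 1544 (mod 7369).

1544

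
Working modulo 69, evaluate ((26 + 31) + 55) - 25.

18

26 + 31 = 57
57 + 55 = 112 ≡ 43 (mod 69)
43 - 25 = 18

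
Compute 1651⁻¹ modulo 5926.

5926 = 3*1651 + 973
1651 = 1*973 + 678
973 = 1*678 + 295
678 = 2*295 + 88
295 = 3*88 + 31
88 = 2*31 + 26
31 = 1*26 + 5
26 = 5*5 + 1
5 = 5*1 + 0
gcd(1651, 5926) = 1, so the inverse exists.
Back-substitute for 1:
1 = 1*26 − 5*5
  = −5*31 + 6*26
  = 6*88 − 17*31
  = −17*295 + 57*88
  = 57*678 − 131*295
  = −131*973 + 188*678
  = 188*1651 − 319*973
  = −319*5926 + 1145*1651
So 1651⁻¹ ≡ 1145 (mod 5926).

1145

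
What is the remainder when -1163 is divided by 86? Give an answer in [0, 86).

41

-1163 = -14*86 + 41, so -1163 ≡ 41 (mod 86).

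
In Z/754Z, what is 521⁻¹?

By the extended Euclidean algorithm:
754 = 1·521 + 233
521 = 2·233 + 55
233 = 4·55 + 13
55 = 4·13 + 3
13 = 4·3 + 1
3 = 3·1 + 0
gcd(521, 754) = 1, so the inverse exists.
Bézout: 1 = 161·754 − 233·521.
So 521⁻¹ ≡ −233 ≡ 521 (mod 754).

521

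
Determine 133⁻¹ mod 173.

Run the extended Euclidean algorithm:
173 = 1*133 + 40
133 = 3*40 + 13
40 = 3*13 + 1
13 = 13*1 + 0
gcd(133, 173) = 1, so the inverse exists.
Back-substitute for 1:
1 = 1*40 − 3*13
  = −3*133 + 10*40
  = 10*173 − 13*133
So 133⁻¹ ≡ −13 ≡ 160 (mod 173).

160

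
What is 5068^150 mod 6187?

4750

Using repeated squaring:
5068^1 ≡ 5068 (mod 6187)
5068^2 ≡ 5068^2 = 25684624 ≡ 2387 (mod 6187)
5068^4 ≡ 2387^2 = 5697769 ≡ 5729 (mod 6187)
5068^8 ≡ 5729^2 = 32821441 ≡ 5593 (mod 6187)
5068^16 ≡ 5593^2 = 31281649 ≡ 177 (mod 6187)
5068^32 ≡ 177^2 = 31329 ≡ 394 (mod 6187)
5068^64 ≡ 394^2 = 155236 ≡ 561 (mod 6187)
5068^128 ≡ 561^2 = 314721 ≡ 5371 (mod 6187)
5068^150 = 5068^128 · 5068^16 · 5068^4 · 5068^2 ≡ 5371 · 177 · 5729 · 2387 (mod 6187).
Accumulate the product:
5371 · 177 = 950667 ≡ 4056
4056 · 5729 = 23236824 ≡ 4639
4639 · 2387 = 11073293 ≡ 4750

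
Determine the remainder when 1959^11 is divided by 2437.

847

11 in binary is 1011, i.e. 11 = 8 + 2 + 1.
1959^1 ≡ 1959 (mod 2437)
1959^2 ≡ 1959^2 = 3837681 ≡ 1843 (mod 2437)
1959^4 ≡ 1843^2 = 3396649 ≡ 1908 (mod 2437)
1959^8 ≡ 1908^2 = 3640464 ≡ 2023 (mod 2437)
1959^11 = 1959^8 · 1959^2 · 1959^1 ≡ 2023 · 1843 · 1959 (mod 2437).
Accumulate the product:
2023 · 1843 = 3728389 ≡ 2216
2216 · 1959 = 4341144 ≡ 847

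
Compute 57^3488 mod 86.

Using repeated squaring:
3488 in binary is 110110100000, i.e. 3488 = 2048 + 1024 + 256 + 128 + 32.
57^1 ≡ 57 (mod 86)
57^2 ≡ 57^2 = 3249 ≡ 67 (mod 86)
57^4 ≡ 67^2 = 4489 ≡ 17 (mod 86)
57^8 ≡ 17^2 = 289 ≡ 31 (mod 86)
57^16 ≡ 31^2 = 961 ≡ 15 (mod 86)
57^32 ≡ 15^2 = 225 ≡ 53 (mod 86)
57^64 ≡ 53^2 = 2809 ≡ 57 (mod 86)
57^128 ≡ 57^2 = 3249 ≡ 67 (mod 86)
57^256 ≡ 67^2 = 4489 ≡ 17 (mod 86)
57^512 ≡ 17^2 = 289 ≡ 31 (mod 86)
57^1024 ≡ 31^2 = 961 ≡ 15 (mod 86)
57^2048 ≡ 15^2 = 225 ≡ 53 (mod 86)
57^3488 = 57^2048 × 57^1024 × 57^256 × 57^128 × 57^32 ≡ 53 × 15 × 17 × 67 × 53 (mod 86).
Accumulate the product:
53 × 15 = 795 ≡ 21
21 × 17 = 357 ≡ 13
13 × 67 = 871 ≡ 11
11 × 53 = 583 ≡ 67

67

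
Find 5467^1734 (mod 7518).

6013

Compute successive squares:
1734 in binary is 11011000110, i.e. 1734 = 1024 + 512 + 128 + 64 + 4 + 2.
5467^1 ≡ 5467 (mod 7518)
5467^2 ≡ 5467^2 = 29888089 ≡ 4039 (mod 7518)
5467^4 ≡ 4039^2 = 16313521 ≡ 6979 (mod 7518)
5467^8 ≡ 6979^2 = 48706441 ≡ 4837 (mod 7518)
5467^16 ≡ 4837^2 = 23396569 ≡ 553 (mod 7518)
5467^32 ≡ 553^2 = 305809 ≡ 5089 (mod 7518)
5467^64 ≡ 5089^2 = 25897921 ≡ 5929 (mod 7518)
5467^128 ≡ 5929^2 = 35153041 ≡ 6391 (mod 7518)
5467^256 ≡ 6391^2 = 40844881 ≡ 7105 (mod 7518)
5467^512 ≡ 7105^2 = 50481025 ≡ 5173 (mod 7518)
5467^1024 ≡ 5173^2 = 26759929 ≡ 3367 (mod 7518)
5467^1734 = 5467^1024 × 5467^512 × 5467^128 × 5467^64 × 5467^4 × 5467^2 ≡ 3367 × 5173 × 6391 × 5929 × 6979 × 4039 (mod 7518).
Accumulate the product:
3367 × 5173 = 17417491 ≡ 5803
5803 × 6391 = 37086973 ≡ 679
679 × 5929 = 4025791 ≡ 3661
3661 × 6979 = 25550119 ≡ 3955
3955 × 4039 = 15974245 ≡ 6013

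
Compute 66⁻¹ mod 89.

58

Run the extended Euclidean algorithm:
89 = 1·66 + 23
66 = 2·23 + 20
23 = 1·20 + 3
20 = 6·3 + 2
3 = 1·2 + 1
2 = 2·1 + 0
gcd(66, 89) = 1, so the inverse exists.
Bézout: 1 = 23·89 − 31·66.
So 66⁻¹ ≡ −31 ≡ 58 (mod 89).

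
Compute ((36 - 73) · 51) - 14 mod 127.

4

36 - 73 = -37 ≡ 90 (mod 127)
90 · 51 = 4590 ≡ 18 (mod 127)
18 - 14 = 4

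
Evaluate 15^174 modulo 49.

36

Using repeated squaring:
15^1 ≡ 15 (mod 49)
15^2 ≡ 15^2 = 225 ≡ 29 (mod 49)
15^4 ≡ 29^2 = 841 ≡ 8 (mod 49)
15^8 ≡ 8^2 = 64 ≡ 15 (mod 49)
15^16 ≡ 15^2 = 225 ≡ 29 (mod 49)
15^32 ≡ 29^2 = 841 ≡ 8 (mod 49)
15^64 ≡ 8^2 = 64 ≡ 15 (mod 49)
15^128 ≡ 15^2 = 225 ≡ 29 (mod 49)
15^174 = 15^128 * 15^32 * 15^8 * 15^4 * 15^2 ≡ 29 * 8 * 15 * 8 * 29 (mod 49).
Accumulate the product:
29 * 8 = 232 ≡ 36
36 * 15 = 540 ≡ 1
1 * 8 = 8
8 * 29 = 232 ≡ 36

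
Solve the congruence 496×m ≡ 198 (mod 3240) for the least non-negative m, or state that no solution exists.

no solution

gcd(496, 3240) = 8, and 8 does not divide 198.
So the congruence has no solution.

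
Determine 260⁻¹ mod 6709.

1316

By the extended Euclidean algorithm:
6709 = 25×260 + 209
260 = 1×209 + 51
209 = 4×51 + 5
51 = 10×5 + 1
5 = 5×1 + 0
gcd(260, 6709) = 1, so the inverse exists.
Back-substitute for 1:
1 = 1×51 − 10×5
  = −10×209 + 41×51
  = 41×260 − 51×209
  = −51×6709 + 1316×260
So 260⁻¹ ≡ 1316 (mod 6709).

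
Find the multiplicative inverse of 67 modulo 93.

25

By the extended Euclidean algorithm:
93 = 1·67 + 26
67 = 2·26 + 15
26 = 1·15 + 11
15 = 1·11 + 4
11 = 2·4 + 3
4 = 1·3 + 1
3 = 3·1 + 0
gcd(67, 93) = 1, so the inverse exists.
Back-substitute for 1:
1 = 1·4 − 1·3
  = −1·11 + 3·4
  = 3·15 − 4·11
  = −4·26 + 7·15
  = 7·67 − 18·26
  = −18·93 + 25·67
So 67⁻¹ ≡ 25 (mod 93).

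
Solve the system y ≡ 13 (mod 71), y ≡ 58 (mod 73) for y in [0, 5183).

71⁻¹ mod 73: 71·36 ≡ 1 (mod 73), so 71⁻¹ ≡ 36.
y = 13 + 71·((58 − 13)·36 mod 73) = 13 + 71·14 = 1007.
Check: 1007 mod 71 = 13, 1007 mod 73 = 58. ✓

1007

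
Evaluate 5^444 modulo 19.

5^1 ≡ 5 (mod 19)
5^2 ≡ 5^2 = 25 ≡ 6 (mod 19)
5^4 ≡ 6^2 = 36 ≡ 17 (mod 19)
5^8 ≡ 17^2 = 289 ≡ 4 (mod 19)
5^16 ≡ 4^2 = 16 (mod 19)
5^32 ≡ 16^2 = 256 ≡ 9 (mod 19)
5^64 ≡ 9^2 = 81 ≡ 5 (mod 19)
5^128 ≡ 5^2 = 25 ≡ 6 (mod 19)
5^256 ≡ 6^2 = 36 ≡ 17 (mod 19)
5^444 = 5^256 × 5^128 × 5^32 × 5^16 × 5^8 × 5^4 ≡ 17 × 6 × 9 × 16 × 4 × 17 (mod 19).
Accumulate the product:
17 × 6 = 102 ≡ 7
7 × 9 = 63 ≡ 6
6 × 16 = 96 ≡ 1
1 × 4 = 4
4 × 17 = 68 ≡ 11

11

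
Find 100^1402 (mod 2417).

2379

1402 in binary is 10101111010, i.e. 1402 = 1024 + 256 + 64 + 32 + 16 + 8 + 2.
100^1 ≡ 100 (mod 2417)
100^2 ≡ 100^2 = 10000 ≡ 332 (mod 2417)
100^4 ≡ 332^2 = 110224 ≡ 1459 (mod 2417)
100^8 ≡ 1459^2 = 2128681 ≡ 1721 (mod 2417)
100^16 ≡ 1721^2 = 2961841 ≡ 1016 (mod 2417)
100^32 ≡ 1016^2 = 1032256 ≡ 197 (mod 2417)
100^64 ≡ 197^2 = 38809 ≡ 137 (mod 2417)
100^128 ≡ 137^2 = 18769 ≡ 1850 (mod 2417)
100^256 ≡ 1850^2 = 3422500 ≡ 28 (mod 2417)
100^512 ≡ 28^2 = 784 (mod 2417)
100^1024 ≡ 784^2 = 614656 ≡ 738 (mod 2417)
100^1402 = 100^1024 * 100^256 * 100^64 * 100^32 * 100^16 * 100^8 * 100^2 ≡ 738 * 28 * 137 * 197 * 1016 * 1721 * 332 (mod 2417).
Accumulate the product:
738 * 28 = 20664 ≡ 1328
1328 * 137 = 181936 ≡ 661
661 * 197 = 130217 ≡ 2116
2116 * 1016 = 2149856 ≡ 1143
1143 * 1721 = 1967103 ≡ 2082
2082 * 332 = 691224 ≡ 2379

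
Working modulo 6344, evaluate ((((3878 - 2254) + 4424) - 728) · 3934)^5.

904

3878 - 2254 = 1624
1624 + 4424 = 6048
6048 - 728 = 5320
5320 · 3934 = 20928880 ≡ 24 (mod 6344)
(24)^5 ≡ 904 (mod 6344)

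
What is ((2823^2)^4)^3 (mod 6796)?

(2823)^2 ≡ 4417 (mod 6796)
(4417)^4 ≡ 4325 (mod 6796)
(4325)^3 ≡ 1445 (mod 6796)

1445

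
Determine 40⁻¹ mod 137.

137 = 3*40 + 17
40 = 2*17 + 6
17 = 2*6 + 5
6 = 1*5 + 1
5 = 5*1 + 0
gcd(40, 137) = 1, so the inverse exists.
Bézout: 1 = −7*137 + 24*40.
So 40⁻¹ ≡ 24 (mod 137).

24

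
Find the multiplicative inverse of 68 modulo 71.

71 = 1*68 + 3
68 = 22*3 + 2
3 = 1*2 + 1
2 = 2*1 + 0
gcd(68, 71) = 1, so the inverse exists.
Bézout: 1 = 23*71 − 24*68.
So 68⁻¹ ≡ −24 ≡ 47 (mod 71).

47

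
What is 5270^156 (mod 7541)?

3826

Compute successive squares:
156 in binary is 10011100, i.e. 156 = 128 + 16 + 8 + 4.
5270^1 ≡ 5270 (mod 7541)
5270^2 ≡ 5270^2 = 27772900 ≡ 6938 (mod 7541)
5270^4 ≡ 6938^2 = 48135844 ≡ 1641 (mod 7541)
5270^8 ≡ 1641^2 = 2692881 ≡ 744 (mod 7541)
5270^16 ≡ 744^2 = 553536 ≡ 3043 (mod 7541)
5270^32 ≡ 3043^2 = 9259849 ≡ 7042 (mod 7541)
5270^64 ≡ 7042^2 = 49589764 ≡ 148 (mod 7541)
5270^128 ≡ 148^2 = 21904 ≡ 6822 (mod 7541)
5270^156 = 5270^128 × 5270^16 × 5270^8 × 5270^4 ≡ 6822 × 3043 × 744 × 1641 (mod 7541).
Accumulate the product:
6822 × 3043 = 20759346 ≡ 6514
6514 × 744 = 4846416 ≡ 5094
5094 × 1641 = 8359254 ≡ 3826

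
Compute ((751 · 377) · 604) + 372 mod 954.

764

751 · 377 = 283127 ≡ 743 (mod 954)
743 · 604 = 448772 ≡ 392 (mod 954)
392 + 372 = 764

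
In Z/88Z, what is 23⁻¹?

23

By the extended Euclidean algorithm:
88 = 3×23 + 19
23 = 1×19 + 4
19 = 4×4 + 3
4 = 1×3 + 1
3 = 3×1 + 0
gcd(23, 88) = 1, so the inverse exists.
Bézout: 1 = −6×88 + 23×23.
So 23⁻¹ ≡ 23 (mod 88).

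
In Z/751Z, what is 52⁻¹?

751 = 14×52 + 23
52 = 2×23 + 6
23 = 3×6 + 5
6 = 1×5 + 1
5 = 5×1 + 0
gcd(52, 751) = 1, so the inverse exists.
Back-substitute for 1:
1 = 1×6 − 1×5
  = −1×23 + 4×6
  = 4×52 − 9×23
  = −9×751 + 130×52
So 52⁻¹ ≡ 130 (mod 751).

130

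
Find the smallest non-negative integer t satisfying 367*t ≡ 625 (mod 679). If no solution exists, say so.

640

gcd(367, 679) = 1, so a unique solution mod 679 exists.
367⁻¹ ≡ 642 (mod 679).
t ≡ 642*625 ≡ 640 (mod 679).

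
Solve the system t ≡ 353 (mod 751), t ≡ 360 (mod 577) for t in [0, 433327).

751⁻¹ mod 577: 751·514 ≡ 1 (mod 577), so 751⁻¹ ≡ 514.
t = 353 + 751·((360 − 353)·514 mod 577) = 353 + 751·136 = 102489.
Check: 102489 mod 751 = 353, 102489 mod 577 = 360. ✓

102489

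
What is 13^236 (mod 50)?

41

Compute successive squares:
13^1 ≡ 13 (mod 50)
13^2 ≡ 13^2 = 169 ≡ 19 (mod 50)
13^4 ≡ 19^2 = 361 ≡ 11 (mod 50)
13^8 ≡ 11^2 = 121 ≡ 21 (mod 50)
13^16 ≡ 21^2 = 441 ≡ 41 (mod 50)
13^32 ≡ 41^2 = 1681 ≡ 31 (mod 50)
13^64 ≡ 31^2 = 961 ≡ 11 (mod 50)
13^128 ≡ 11^2 = 121 ≡ 21 (mod 50)
13^236 = 13^128 · 13^64 · 13^32 · 13^8 · 13^4 ≡ 21 · 11 · 31 · 21 · 11 (mod 50).
Accumulate the product:
21 · 11 = 231 ≡ 31
31 · 31 = 961 ≡ 11
11 · 21 = 231 ≡ 31
31 · 11 = 341 ≡ 41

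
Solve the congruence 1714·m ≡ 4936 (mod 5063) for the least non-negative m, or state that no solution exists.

4930

gcd(1714, 5063) = 1, so a unique solution mod 5063 exists.
1714⁻¹ ≡ 3589 (mod 5063).
m ≡ 3589·4936 ≡ 4930 (mod 5063).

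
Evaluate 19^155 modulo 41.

Compute successive squares:
19^1 ≡ 19 (mod 41)
19^2 ≡ 19^2 = 361 ≡ 33 (mod 41)
19^4 ≡ 33^2 = 1089 ≡ 23 (mod 41)
19^8 ≡ 23^2 = 529 ≡ 37 (mod 41)
19^16 ≡ 37^2 = 1369 ≡ 16 (mod 41)
19^32 ≡ 16^2 = 256 ≡ 10 (mod 41)
19^64 ≡ 10^2 = 100 ≡ 18 (mod 41)
19^128 ≡ 18^2 = 324 ≡ 37 (mod 41)
19^155 = 19^128 × 19^16 × 19^8 × 19^2 × 19^1 ≡ 37 × 16 × 37 × 33 × 19 (mod 41).
Accumulate the product:
37 × 16 = 592 ≡ 18
18 × 37 = 666 ≡ 10
10 × 33 = 330 ≡ 2
2 × 19 = 38

38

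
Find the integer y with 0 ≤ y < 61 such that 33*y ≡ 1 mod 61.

61 = 1·33 + 28
33 = 1·28 + 5
28 = 5·5 + 3
5 = 1·3 + 2
3 = 1·2 + 1
2 = 2·1 + 0
gcd(33, 61) = 1, so the inverse exists.
Back-substitute for 1:
1 = 1·3 − 1·2
  = −1·5 + 2·3
  = 2·28 − 11·5
  = −11·33 + 13·28
  = 13·61 − 24·33
So 33⁻¹ ≡ −24 ≡ 37 (mod 61).

37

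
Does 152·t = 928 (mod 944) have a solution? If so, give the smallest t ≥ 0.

gcd(152, 944) = 8, and 8 | 928, so solutions exist.
Divide through by 8: 19·t ≡ 116 (mod 118).
19⁻¹ ≡ 87 (mod 118).
t ≡ 87·116 ≡ 62 (mod 118).
The smallest non-negative solution is t = 62.

62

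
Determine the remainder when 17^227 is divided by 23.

20

227 in binary is 11100011, i.e. 227 = 128 + 64 + 32 + 2 + 1.
17^1 ≡ 17 (mod 23)
17^2 ≡ 17^2 = 289 ≡ 13 (mod 23)
17^4 ≡ 13^2 = 169 ≡ 8 (mod 23)
17^8 ≡ 8^2 = 64 ≡ 18 (mod 23)
17^16 ≡ 18^2 = 324 ≡ 2 (mod 23)
17^32 ≡ 2^2 = 4 (mod 23)
17^64 ≡ 4^2 = 16 (mod 23)
17^128 ≡ 16^2 = 256 ≡ 3 (mod 23)
17^227 = 17^128 * 17^64 * 17^32 * 17^2 * 17^1 ≡ 3 * 16 * 4 * 13 * 17 (mod 23).
Accumulate the product:
3 * 16 = 48 ≡ 2
2 * 4 = 8
8 * 13 = 104 ≡ 12
12 * 17 = 204 ≡ 20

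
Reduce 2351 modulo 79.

2351 = 29·79 + 60, so 2351 ≡ 60 (mod 79).

60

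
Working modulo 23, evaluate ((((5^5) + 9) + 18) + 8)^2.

12

(5)^5 ≡ 20 (mod 23)
20 + 9 = 29 ≡ 6 (mod 23)
6 + 18 = 24 ≡ 1 (mod 23)
1 + 8 = 9
(9)^2 ≡ 12 (mod 23)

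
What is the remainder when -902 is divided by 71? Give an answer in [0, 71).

21

-902 = -13*71 + 21, so -902 ≡ 21 (mod 71).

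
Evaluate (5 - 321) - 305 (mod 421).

221

5 - 321 = -316 ≡ 105 (mod 421)
105 - 305 = -200 ≡ 221 (mod 421)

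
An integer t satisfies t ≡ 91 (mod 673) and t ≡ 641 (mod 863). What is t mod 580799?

673⁻¹ mod 863: 673*486 ≡ 1 (mod 863), so 673⁻¹ ≡ 486.
t = 91 + 673*((641 − 91)*486 mod 863) = 91 + 673*633 = 426100.

426100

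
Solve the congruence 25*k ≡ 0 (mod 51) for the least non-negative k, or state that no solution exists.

0

gcd(25, 51) = 1, so a unique solution mod 51 exists.
25⁻¹ ≡ 49 (mod 51).
k ≡ 49*0 ≡ 0 (mod 51).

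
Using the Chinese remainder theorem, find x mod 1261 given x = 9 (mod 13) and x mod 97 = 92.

13⁻¹ mod 97: 13·15 ≡ 1 (mod 97), so 13⁻¹ ≡ 15.
x = 9 + 13·((92 − 9)·15 mod 97) = 9 + 13·81 = 1062.
Check: 1062 mod 13 = 9, 1062 mod 97 = 92. ✓

1062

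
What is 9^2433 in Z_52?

1

By square-and-multiply:
2433 in binary is 100110000001, i.e. 2433 = 2048 + 256 + 128 + 1.
9^1 ≡ 9 (mod 52)
9^2 ≡ 9^2 = 81 ≡ 29 (mod 52)
9^4 ≡ 29^2 = 841 ≡ 9 (mod 52)
9^8 ≡ 9^2 = 81 ≡ 29 (mod 52)
9^16 ≡ 29^2 = 841 ≡ 9 (mod 52)
9^32 ≡ 9^2 = 81 ≡ 29 (mod 52)
9^64 ≡ 29^2 = 841 ≡ 9 (mod 52)
9^128 ≡ 9^2 = 81 ≡ 29 (mod 52)
9^256 ≡ 29^2 = 841 ≡ 9 (mod 52)
9^512 ≡ 9^2 = 81 ≡ 29 (mod 52)
9^1024 ≡ 29^2 = 841 ≡ 9 (mod 52)
9^2048 ≡ 9^2 = 81 ≡ 29 (mod 52)
9^2433 = 9^2048 × 9^256 × 9^128 × 9^1 ≡ 29 × 9 × 29 × 9 (mod 52).
Accumulate the product:
29 × 9 = 261 ≡ 1
1 × 29 = 29
29 × 9 = 261 ≡ 1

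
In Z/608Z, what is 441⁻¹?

Apply the Euclidean algorithm and back-substitute:
608 = 1·441 + 167
441 = 2·167 + 107
167 = 1·107 + 60
107 = 1·60 + 47
60 = 1·47 + 13
47 = 3·13 + 8
13 = 1·8 + 5
8 = 1·5 + 3
5 = 1·3 + 2
3 = 1·2 + 1
2 = 2·1 + 0
gcd(441, 608) = 1, so the inverse exists.
Back-substitute for 1:
1 = 1·3 − 1·2
  = −1·5 + 2·3
  = 2·8 − 3·5
  = −3·13 + 5·8
  = 5·47 − 18·13
  = −18·60 + 23·47
  = 23·107 − 41·60
  = −41·167 + 64·107
  = 64·441 − 169·167
  = −169·608 + 233·441
So 441⁻¹ ≡ 233 (mod 608).

233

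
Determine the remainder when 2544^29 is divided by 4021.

By square-and-multiply:
29 in binary is 11101, i.e. 29 = 16 + 8 + 4 + 1.
2544^1 ≡ 2544 (mod 4021)
2544^2 ≡ 2544^2 = 6471936 ≡ 2147 (mod 4021)
2544^4 ≡ 2147^2 = 4609609 ≡ 1543 (mod 4021)
2544^8 ≡ 1543^2 = 2380849 ≡ 417 (mod 4021)
2544^16 ≡ 417^2 = 173889 ≡ 986 (mod 4021)
2544^29 = 2544^16 × 2544^8 × 2544^4 × 2544^1 ≡ 986 × 417 × 1543 × 2544 (mod 4021).
Accumulate the product:
986 × 417 = 411162 ≡ 1020
1020 × 1543 = 1573860 ≡ 1649
1649 × 2544 = 4195056 ≡ 1153

1153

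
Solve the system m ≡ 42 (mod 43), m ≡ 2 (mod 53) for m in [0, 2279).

214

43⁻¹ mod 53: 43*37 ≡ 1 (mod 53), so 43⁻¹ ≡ 37.
m = 42 + 43*((2 − 42)*37 mod 53) = 42 + 43*4 = 214.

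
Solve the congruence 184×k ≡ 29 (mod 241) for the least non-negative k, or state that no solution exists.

gcd(184, 241) = 1, so a unique solution mod 241 exists.
184⁻¹ ≡ 93 (mod 241).
k ≡ 93×29 ≡ 46 (mod 241).

46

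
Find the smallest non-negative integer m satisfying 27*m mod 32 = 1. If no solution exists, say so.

gcd(27, 32) = 1, so a unique solution mod 32 exists.
27⁻¹ ≡ 19 (mod 32).
m ≡ 19*1 ≡ 19 (mod 32).

19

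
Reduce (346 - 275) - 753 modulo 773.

346 - 275 = 71
71 - 753 = -682 ≡ 91 (mod 773)

91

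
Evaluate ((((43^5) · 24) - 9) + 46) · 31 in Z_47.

33

(43)^5 ≡ 10 (mod 47)
10 · 24 = 240 ≡ 5 (mod 47)
5 - 9 = -4 ≡ 43 (mod 47)
43 + 46 = 89 ≡ 42 (mod 47)
42 · 31 = 1302 ≡ 33 (mod 47)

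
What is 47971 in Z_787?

47971 = 60·787 + 751, so 47971 ≡ 751 (mod 787).

751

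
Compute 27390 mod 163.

27390 = 168·163 + 6, so 27390 ≡ 6 (mod 163).

6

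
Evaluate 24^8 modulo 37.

9

24^1 ≡ 24 (mod 37)
24^2 ≡ 24^2 = 576 ≡ 21 (mod 37)
24^4 ≡ 21^2 = 441 ≡ 34 (mod 37)
24^8 ≡ 34^2 = 1156 ≡ 9 (mod 37)
So 24^8 ≡ 9 (mod 37).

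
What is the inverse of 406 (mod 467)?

467 = 1×406 + 61
406 = 6×61 + 40
61 = 1×40 + 21
40 = 1×21 + 19
21 = 1×19 + 2
19 = 9×2 + 1
2 = 2×1 + 0
gcd(406, 467) = 1, so the inverse exists.
Back-substitute for 1:
1 = 1×19 − 9×2
  = −9×21 + 10×19
  = 10×40 − 19×21
  = −19×61 + 29×40
  = 29×406 − 193×61
  = −193×467 + 222×406
So 406⁻¹ ≡ 222 (mod 467).

222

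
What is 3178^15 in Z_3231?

By square-and-multiply:
3178^1 ≡ 3178 (mod 3231)
3178^2 ≡ 3178^2 = 10099684 ≡ 2809 (mod 3231)
3178^4 ≡ 2809^2 = 7890481 ≡ 379 (mod 3231)
3178^8 ≡ 379^2 = 143641 ≡ 1477 (mod 3231)
3178^15 = 3178^8 · 3178^4 · 3178^2 · 3178^1 ≡ 1477 · 379 · 2809 · 3178 (mod 3231).
Accumulate the product:
1477 · 379 = 559783 ≡ 820
820 · 2809 = 2303380 ≡ 2908
2908 · 3178 = 9241624 ≡ 964

964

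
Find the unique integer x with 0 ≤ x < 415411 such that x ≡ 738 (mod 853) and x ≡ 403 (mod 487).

312083

853⁻¹ mod 487: 853×326 ≡ 1 (mod 487), so 853⁻¹ ≡ 326.
x = 738 + 853×((403 − 738)×326 mod 487) = 738 + 853×365 = 312083.
Check: 312083 mod 853 = 738, 312083 mod 487 = 403. ✓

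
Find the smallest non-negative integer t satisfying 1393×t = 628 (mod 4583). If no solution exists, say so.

gcd(1393, 4583) = 1, so a unique solution mod 4583 exists.
1393⁻¹ ≡ 1418 (mod 4583).
t ≡ 1418×628 ≡ 1402 (mod 4583).

1402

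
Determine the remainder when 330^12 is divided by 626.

Compute successive squares:
330^1 ≡ 330 (mod 626)
330^2 ≡ 330^2 = 108900 ≡ 602 (mod 626)
330^4 ≡ 602^2 = 362404 ≡ 576 (mod 626)
330^8 ≡ 576^2 = 331776 ≡ 622 (mod 626)
330^12 = 330^8 · 330^4 ≡ 622 · 576 (mod 626).
622 · 576 = 358272 ≡ 200 (mod 626).

200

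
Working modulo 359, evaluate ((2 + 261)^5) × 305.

40

2 + 261 = 263
(263)^5 ≡ 212 (mod 359)
212 × 305 = 64660 ≡ 40 (mod 359)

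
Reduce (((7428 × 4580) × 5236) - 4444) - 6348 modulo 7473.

3119

7428 × 4580 = 34020240 ≡ 3144 (mod 7473)
3144 × 5236 = 16461984 ≡ 6438 (mod 7473)
6438 - 4444 = 1994
1994 - 6348 = -4354 ≡ 3119 (mod 7473)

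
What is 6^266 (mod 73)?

69

By square-and-multiply:
266 in binary is 100001010, i.e. 266 = 256 + 8 + 2.
6^1 ≡ 6 (mod 73)
6^2 ≡ 6^2 = 36 (mod 73)
6^4 ≡ 36^2 = 1296 ≡ 55 (mod 73)
6^8 ≡ 55^2 = 3025 ≡ 32 (mod 73)
6^16 ≡ 32^2 = 1024 ≡ 2 (mod 73)
6^32 ≡ 2^2 = 4 (mod 73)
6^64 ≡ 4^2 = 16 (mod 73)
6^128 ≡ 16^2 = 256 ≡ 37 (mod 73)
6^256 ≡ 37^2 = 1369 ≡ 55 (mod 73)
6^266 = 6^256 × 6^8 × 6^2 ≡ 55 × 32 × 36 (mod 73).
Accumulate the product:
55 × 32 = 1760 ≡ 8
8 × 36 = 288 ≡ 69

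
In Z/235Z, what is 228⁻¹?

235 = 1*228 + 7
228 = 32*7 + 4
7 = 1*4 + 3
4 = 1*3 + 1
3 = 3*1 + 0
gcd(228, 235) = 1, so the inverse exists.
Back-substitute for 1:
1 = 1*4 − 1*3
  = −1*7 + 2*4
  = 2*228 − 65*7
  = −65*235 + 67*228
So 228⁻¹ ≡ 67 (mod 235).

67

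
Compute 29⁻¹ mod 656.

181

Apply the Euclidean algorithm and back-substitute:
656 = 22*29 + 18
29 = 1*18 + 11
18 = 1*11 + 7
11 = 1*7 + 4
7 = 1*4 + 3
4 = 1*3 + 1
3 = 3*1 + 0
gcd(29, 656) = 1, so the inverse exists.
Bézout: 1 = −8*656 + 181*29.
So 29⁻¹ ≡ 181 (mod 656).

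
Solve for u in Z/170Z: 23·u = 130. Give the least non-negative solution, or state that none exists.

50

gcd(23, 170) = 1, so a unique solution mod 170 exists.
23⁻¹ ≡ 37 (mod 170).
u ≡ 37·130 ≡ 50 (mod 170).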